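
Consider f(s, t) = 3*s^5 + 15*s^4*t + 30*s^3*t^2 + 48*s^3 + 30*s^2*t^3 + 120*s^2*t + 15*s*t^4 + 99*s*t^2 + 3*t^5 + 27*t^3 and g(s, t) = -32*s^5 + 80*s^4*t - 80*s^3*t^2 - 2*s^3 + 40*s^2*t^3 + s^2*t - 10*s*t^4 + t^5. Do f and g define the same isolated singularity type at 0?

The Hessian of f at 0 has rank 0. Corank 2; j^3 = 3*(s + t)*(4*s + 3*t)^2 has shape L^2 M (L != M), so D-series; mu = 6 gives D_6. The Hessian of g at 0 has rank 0. Corank 2; j^3 = -s^2*(2*s - t) has shape L^2 M (L != M), so D-series; mu = 6 gives D_6. Both have type D_6, hence right-equivalent.

Yes.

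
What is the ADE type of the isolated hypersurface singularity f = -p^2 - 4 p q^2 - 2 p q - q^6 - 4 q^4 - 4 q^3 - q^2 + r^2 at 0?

The Hessian of f at 0 has rank 2. Corank 1: A-series; mu = 5 gives A_5.

A5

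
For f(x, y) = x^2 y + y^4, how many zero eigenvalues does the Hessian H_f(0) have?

Hessian at 0 has rank 0.

2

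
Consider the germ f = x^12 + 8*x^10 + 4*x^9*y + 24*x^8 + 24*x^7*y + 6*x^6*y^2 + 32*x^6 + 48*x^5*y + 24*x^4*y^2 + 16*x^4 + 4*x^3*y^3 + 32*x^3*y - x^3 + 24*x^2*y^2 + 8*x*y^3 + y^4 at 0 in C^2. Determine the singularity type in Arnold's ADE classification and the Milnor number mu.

The Hessian of f at 0 is [[0, 0], [0, 0]] with rank 0, so corank 2. A Groebner basis of the Jacobian ideal J(f) in C{x,y} is {y^4, x*y^2 + y^3/6, x^2}; counting standard monomials gives mu = 6. Corank 2; j^3 = -x^3 is a perfect cube, so E-series; the 4-jet and mu = 6 give E_6.

Type E_6, Milnor number mu = 6.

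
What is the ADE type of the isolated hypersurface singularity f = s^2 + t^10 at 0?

A9

The Hessian of f at 0 is [[2, 0], [0, 0]] with rank 1, so corank 1. A Groebner basis of the Jacobian ideal J(f) in C{s,t} is {t^9, s}; counting standard monomials gives mu = 9. Corank 1: A-series; mu = 9 gives A_9.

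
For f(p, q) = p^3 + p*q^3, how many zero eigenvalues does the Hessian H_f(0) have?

2

Hessian at 0 has rank 0.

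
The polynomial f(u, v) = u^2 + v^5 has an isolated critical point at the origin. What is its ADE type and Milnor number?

Type A_4, Milnor number mu = 4.

The Hessian of f at 0 has rank 1. Corank 1: A-series; mu = 4 gives A_4.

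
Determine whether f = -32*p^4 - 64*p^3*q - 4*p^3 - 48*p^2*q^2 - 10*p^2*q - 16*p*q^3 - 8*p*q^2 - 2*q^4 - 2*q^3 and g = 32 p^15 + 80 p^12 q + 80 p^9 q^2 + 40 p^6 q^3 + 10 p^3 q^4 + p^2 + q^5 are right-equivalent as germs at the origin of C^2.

No.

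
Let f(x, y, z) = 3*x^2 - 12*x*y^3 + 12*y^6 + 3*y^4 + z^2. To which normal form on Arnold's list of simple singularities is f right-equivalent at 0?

A_3

The Hessian of f at 0 is [[6, 0, 0], [0, 0, 0], [0, 0, 2]] with rank 2, so corank 1. A Groebner basis of the Jacobian ideal J(f) in C{x,y,z} is {y^3, x, z}; counting standard monomials gives mu = 3. Corank 1: A-series; mu = 3 gives A_3.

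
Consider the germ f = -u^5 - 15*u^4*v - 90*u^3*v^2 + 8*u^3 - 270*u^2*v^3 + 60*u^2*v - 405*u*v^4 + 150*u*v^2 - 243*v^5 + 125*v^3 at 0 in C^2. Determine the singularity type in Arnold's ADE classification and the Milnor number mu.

The Hessian of f at 0 has rank 0. Corank 2; j^3 = (2*u + 5*v)^3 is a perfect cube, so E-series; the 5-jet and mu = 8 give E_8.

Type E_8, Milnor number mu = 8.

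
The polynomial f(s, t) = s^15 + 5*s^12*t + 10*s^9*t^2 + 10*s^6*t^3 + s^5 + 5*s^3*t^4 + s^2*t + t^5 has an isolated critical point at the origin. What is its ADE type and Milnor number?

Type D_6, Milnor number mu = 6.

The Hessian of f at 0 has rank 0. Corank 2; j^3 = s^2*t has shape L^2 M (L != M), so D-series; mu = 6 gives D_6.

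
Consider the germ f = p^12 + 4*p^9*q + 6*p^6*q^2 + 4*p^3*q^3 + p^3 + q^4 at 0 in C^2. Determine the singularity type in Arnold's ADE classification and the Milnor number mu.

Type E_{6}, Milnor number mu = 6.

The Hessian of f at 0 has rank 0. Corank 2; j^3 = p^3 is a perfect cube, so E-series; the 4-jet and mu = 6 give E_6.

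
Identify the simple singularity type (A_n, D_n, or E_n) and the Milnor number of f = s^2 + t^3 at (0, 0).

Type A_{2}, Milnor number mu = 2.

The Hessian of f at 0 has rank 1. Corank 1: A-series; mu = 2 gives A_2.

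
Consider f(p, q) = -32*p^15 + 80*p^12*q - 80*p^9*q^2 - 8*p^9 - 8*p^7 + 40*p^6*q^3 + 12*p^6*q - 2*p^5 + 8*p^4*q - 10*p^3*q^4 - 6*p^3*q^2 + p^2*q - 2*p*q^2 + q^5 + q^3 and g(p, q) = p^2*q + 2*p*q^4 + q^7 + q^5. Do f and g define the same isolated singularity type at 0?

The Hessian of f at 0 is [[0, 0], [0, 0]] with rank 0, so corank 2. A Groebner basis of the Jacobian ideal J(f) in C{p,q} is {p*q/2 + q^4 - q^2/2, p*q^2 - q^3, p^2 - 9*p*q/2 + 7*q^2/2}; counting standard monomials gives mu = 6. Corank 2; j^3 = q*(p - q)^2 has shape L^2 M (L != M), so D-series; mu = 6 gives D_6. The Hessian of g at 0 is [[0, 0], [0, 0]] with rank 0, so corank 2. A Groebner basis of the Jacobian ideal J(g) in C{p,q} is {p*q + q^4, p*q^2, p^2 - 5*p*q}; counting standard monomials gives mu = 6. Corank 2; j^3 = p^2*q has shape L^2 M (L != M), so D-series; mu = 6 gives D_6. Both have type D_6, hence right-equivalent.

Yes.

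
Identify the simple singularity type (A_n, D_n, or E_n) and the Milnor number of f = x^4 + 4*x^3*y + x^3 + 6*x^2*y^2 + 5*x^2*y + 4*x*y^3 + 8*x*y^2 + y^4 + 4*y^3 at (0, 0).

The Hessian of f at 0 has rank 0. Corank 2; j^3 = (x + y)*(x + 2*y)^2 has shape L^2 M (L != M), so D-series; mu = 5 gives D_5.

Type D_5, Milnor number mu = 5.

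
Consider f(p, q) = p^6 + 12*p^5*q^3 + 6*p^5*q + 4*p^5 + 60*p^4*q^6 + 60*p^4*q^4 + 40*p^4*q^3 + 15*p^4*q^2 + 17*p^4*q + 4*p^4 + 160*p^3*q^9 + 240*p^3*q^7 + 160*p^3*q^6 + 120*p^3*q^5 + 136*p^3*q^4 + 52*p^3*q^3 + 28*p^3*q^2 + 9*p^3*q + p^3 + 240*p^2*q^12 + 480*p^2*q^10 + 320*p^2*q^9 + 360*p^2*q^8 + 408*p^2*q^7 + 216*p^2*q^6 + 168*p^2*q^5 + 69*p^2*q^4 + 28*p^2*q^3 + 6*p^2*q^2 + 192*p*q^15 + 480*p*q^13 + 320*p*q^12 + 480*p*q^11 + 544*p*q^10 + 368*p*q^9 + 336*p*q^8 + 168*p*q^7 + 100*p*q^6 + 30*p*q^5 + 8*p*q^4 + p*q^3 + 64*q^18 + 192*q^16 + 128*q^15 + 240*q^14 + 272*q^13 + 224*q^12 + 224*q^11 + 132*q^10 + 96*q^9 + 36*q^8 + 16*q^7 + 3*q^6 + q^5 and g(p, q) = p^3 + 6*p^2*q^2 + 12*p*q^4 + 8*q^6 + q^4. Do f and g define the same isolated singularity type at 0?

No.

The Hessian of f at 0 has rank 0. Corank 2; j^3 = p^3 is a perfect cube, so E-series; the 4-jet and mu = 7 give E_7. The Hessian of g at 0 has rank 0. Corank 2; j^3 = p^3 is a perfect cube, so E-series; the 4-jet and mu = 6 give E_6. f is E_7 but g is E_6, hence not right-equivalent.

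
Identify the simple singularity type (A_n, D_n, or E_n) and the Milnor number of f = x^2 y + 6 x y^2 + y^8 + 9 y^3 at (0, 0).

The Hessian of f at 0 has rank 0. Corank 2; j^3 = y*(x + 3*y)^2 has shape L^2 M (L != M), so D-series; mu = 9 gives D_9.

Type D9, Milnor number mu = 9.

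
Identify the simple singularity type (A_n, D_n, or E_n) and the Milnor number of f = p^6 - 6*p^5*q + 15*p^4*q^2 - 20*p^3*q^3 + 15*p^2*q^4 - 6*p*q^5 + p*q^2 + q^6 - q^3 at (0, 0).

Type D7, Milnor number mu = 7.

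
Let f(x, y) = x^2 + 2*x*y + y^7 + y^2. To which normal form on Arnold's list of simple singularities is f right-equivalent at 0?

The Hessian of f at 0 is [[2, 2], [2, 2]] with rank 1, so corank 1. A Groebner basis of the Jacobian ideal J(f) in C{x,y} is {y^6, x + y}; counting standard monomials gives mu = 6. Corank 1: A-series; mu = 6 gives A_6.

A_6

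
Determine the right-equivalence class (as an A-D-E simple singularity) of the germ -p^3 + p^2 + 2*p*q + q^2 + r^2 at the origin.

The Hessian of f at 0 is [[2, 2, 0], [2, 2, 0], [0, 0, 2]] with rank 2, so corank 1. A Groebner basis of the Jacobian ideal J(f) in C{p,q,r} is {q^2, p + q, r}; counting standard monomials gives mu = 2. Corank 1: A-series; mu = 2 gives A_2.

A2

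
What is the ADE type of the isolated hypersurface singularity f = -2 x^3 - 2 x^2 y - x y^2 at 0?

D_{4}

The Hessian of f at 0 has rank 0. Corank 2; j^3 = -x*(2*x^2 + 2*x*y + y^2) splits into three distinct lines over C (the quadratic factor has nonzero discriminant), so D_4.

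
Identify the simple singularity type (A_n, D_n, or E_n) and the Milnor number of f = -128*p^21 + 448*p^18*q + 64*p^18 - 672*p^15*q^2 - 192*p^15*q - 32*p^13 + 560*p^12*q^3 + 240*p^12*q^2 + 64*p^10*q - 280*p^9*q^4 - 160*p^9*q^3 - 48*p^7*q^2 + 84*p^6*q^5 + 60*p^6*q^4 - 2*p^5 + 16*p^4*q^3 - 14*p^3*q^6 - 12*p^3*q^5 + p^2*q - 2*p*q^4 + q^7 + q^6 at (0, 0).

The Hessian of f at 0 is [[0, 0], [0, 0]] with rank 0, so corank 2. A Groebner basis of the Jacobian ideal J(f) in C{p,q} is {-p*q + q^4, p^3, p^2*q, p^2/6 + p*q^2}; counting standard monomials gives mu = 7. Corank 2; j^3 = p^2*q has shape L^2 M (L != M), so D-series; mu = 7 gives D_7.

Type D7, Milnor number mu = 7.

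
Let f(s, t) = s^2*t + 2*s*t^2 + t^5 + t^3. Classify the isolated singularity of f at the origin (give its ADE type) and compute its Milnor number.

The Hessian of f at 0 has rank 0. Corank 2; j^3 = t*(s + t)^2 has shape L^2 M (L != M), so D-series; mu = 6 gives D_6.

Type D6, Milnor number mu = 6.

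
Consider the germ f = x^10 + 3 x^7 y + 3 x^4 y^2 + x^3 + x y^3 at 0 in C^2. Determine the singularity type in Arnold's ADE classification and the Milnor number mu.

The Hessian of f at 0 is [[0, 0], [0, 0]] with rank 0, so corank 2. A Groebner basis of the Jacobian ideal J(f) in C{x,y} is {x^3, x*y^2, 3*x^2 + y^3}; counting standard monomials gives mu = 7. Corank 2; j^3 = x^3 is a perfect cube, so E-series; the 4-jet and mu = 7 give E_7.

Type E_{7}, Milnor number mu = 7.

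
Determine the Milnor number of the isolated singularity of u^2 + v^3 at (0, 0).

2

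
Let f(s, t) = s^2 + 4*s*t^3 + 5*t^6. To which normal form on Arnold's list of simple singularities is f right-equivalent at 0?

The Hessian of f at 0 is [[2, 0], [0, 0]] with rank 1, so corank 1. A Groebner basis of the Jacobian ideal J(f) in C{s,t} is {s*t^2, s/2 + t^3, s^2}; counting standard monomials gives mu = 5. Corank 1: A-series; mu = 5 gives A_5.

A5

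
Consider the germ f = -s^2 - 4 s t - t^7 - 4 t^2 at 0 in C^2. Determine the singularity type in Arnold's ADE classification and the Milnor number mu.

Type A_{6}, Milnor number mu = 6.

The Hessian of f at 0 has rank 1. Corank 1: A-series; mu = 6 gives A_6.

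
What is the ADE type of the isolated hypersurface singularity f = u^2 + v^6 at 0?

The Hessian of f at 0 has rank 1. Corank 1: A-series; mu = 5 gives A_5.

A_{5}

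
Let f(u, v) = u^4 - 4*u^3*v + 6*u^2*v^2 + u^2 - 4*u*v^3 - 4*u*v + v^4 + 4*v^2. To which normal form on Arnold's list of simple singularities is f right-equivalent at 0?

A_{3}

The Hessian of f at 0 has rank 1. Corank 1: A-series; mu = 3 gives A_3.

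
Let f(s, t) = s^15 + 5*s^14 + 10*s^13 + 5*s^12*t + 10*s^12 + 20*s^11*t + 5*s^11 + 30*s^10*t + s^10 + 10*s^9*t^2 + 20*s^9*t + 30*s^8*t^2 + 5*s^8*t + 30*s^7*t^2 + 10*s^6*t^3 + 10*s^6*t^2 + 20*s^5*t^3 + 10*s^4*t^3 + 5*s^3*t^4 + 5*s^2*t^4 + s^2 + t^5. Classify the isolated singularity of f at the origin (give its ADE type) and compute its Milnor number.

Type A4, Milnor number mu = 4.

The Hessian of f at 0 is [[2, 0], [0, 0]] with rank 1, so corank 1. A Groebner basis of the Jacobian ideal J(f) in C{s,t} is {t^4, s}; counting standard monomials gives mu = 4. Corank 1: A-series; mu = 4 gives A_4.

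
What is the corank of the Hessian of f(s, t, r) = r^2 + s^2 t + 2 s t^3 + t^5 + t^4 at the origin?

The Hessian at 0 is [[0, 0, 0], [0, 0, 0], [0, 0, 2]] of rank 1; hence corank 2.

2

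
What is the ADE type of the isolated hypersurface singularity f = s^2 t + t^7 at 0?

The Hessian of f at 0 has rank 0. Corank 2; j^3 = s^2*t has shape L^2 M (L != M), so D-series; mu = 8 gives D_8.

D8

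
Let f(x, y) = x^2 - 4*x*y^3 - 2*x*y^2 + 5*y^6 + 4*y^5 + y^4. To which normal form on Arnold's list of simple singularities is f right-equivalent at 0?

The Hessian of f at 0 is [[2, 0], [0, 0]] with rank 1, so corank 1. A Groebner basis of the Jacobian ideal J(f) in C{x,y} is {x*y^2 - x*y/2 + x/4 - y^2/4, -x/2 + y^3 + y^2/2, x^2 - x*y/2 + x/4 - y^2/4}; counting standard monomials gives mu = 5. Corank 1: A-series; mu = 5 gives A_5.

A5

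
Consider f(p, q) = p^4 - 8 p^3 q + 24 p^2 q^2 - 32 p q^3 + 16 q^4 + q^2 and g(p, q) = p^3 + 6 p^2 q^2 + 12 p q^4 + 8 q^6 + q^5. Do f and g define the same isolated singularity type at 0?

The Hessian of f at 0 is [[0, 0], [0, 2]] with rank 1, so corank 1. A Groebner basis of the Jacobian ideal J(f) in C{p,q} is {p^3, q}; counting standard monomials gives mu = 3. Corank 1: A-series; mu = 3 gives A_3. The Hessian of g at 0 is [[0, 0], [0, 0]] with rank 0, so corank 2. A Groebner basis of the Jacobian ideal J(g) in C{p,q} is {q^4, p^3, p^2/4 + p*q^2}; counting standard monomials gives mu = 8. Corank 2; j^3 = p^3 is a perfect cube, so E-series; the 5-jet and mu = 8 give E_8. f is A_3 but g is E_8, hence not right-equivalent.

No.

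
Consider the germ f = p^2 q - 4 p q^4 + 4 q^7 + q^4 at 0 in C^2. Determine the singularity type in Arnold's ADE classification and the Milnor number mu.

The Hessian of f at 0 has rank 0. Corank 2; j^3 = p^2*q has shape L^2 M (L != M), so D-series; mu = 5 gives D_5.

Type D_{5}, Milnor number mu = 5.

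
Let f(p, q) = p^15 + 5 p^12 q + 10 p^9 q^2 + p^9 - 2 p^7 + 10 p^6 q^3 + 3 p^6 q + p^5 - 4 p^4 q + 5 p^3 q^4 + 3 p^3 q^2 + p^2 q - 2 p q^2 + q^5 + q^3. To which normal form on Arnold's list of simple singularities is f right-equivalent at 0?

D6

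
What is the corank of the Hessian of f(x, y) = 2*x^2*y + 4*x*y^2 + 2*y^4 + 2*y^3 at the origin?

2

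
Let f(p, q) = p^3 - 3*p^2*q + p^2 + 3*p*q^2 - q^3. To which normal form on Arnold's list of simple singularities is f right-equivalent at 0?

The Hessian of f at 0 is [[2, 0], [0, 0]] with rank 1, so corank 1. A Groebner basis of the Jacobian ideal J(f) in C{p,q} is {q^2, p}; counting standard monomials gives mu = 2. Corank 1: A-series; mu = 2 gives A_2.

A_2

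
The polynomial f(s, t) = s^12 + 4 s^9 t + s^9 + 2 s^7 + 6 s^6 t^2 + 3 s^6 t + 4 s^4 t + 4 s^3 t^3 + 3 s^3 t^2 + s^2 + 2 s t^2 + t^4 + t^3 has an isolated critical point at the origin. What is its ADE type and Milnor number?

Type A_{2}, Milnor number mu = 2.

The Hessian of f at 0 is [[2, 0], [0, 0]] with rank 1, so corank 1. A Groebner basis of the Jacobian ideal J(f) in C{s,t} is {t^2, s}; counting standard monomials gives mu = 2. Corank 1: A-series; mu = 2 gives A_2.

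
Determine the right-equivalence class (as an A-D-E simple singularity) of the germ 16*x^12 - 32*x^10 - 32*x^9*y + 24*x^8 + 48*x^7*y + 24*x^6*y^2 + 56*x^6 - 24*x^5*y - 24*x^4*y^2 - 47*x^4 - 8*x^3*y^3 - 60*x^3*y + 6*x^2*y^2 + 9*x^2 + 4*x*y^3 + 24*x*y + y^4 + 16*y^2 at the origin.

The Hessian of f at 0 has rank 1. Corank 1: A-series; mu = 3 gives A_3.

A_3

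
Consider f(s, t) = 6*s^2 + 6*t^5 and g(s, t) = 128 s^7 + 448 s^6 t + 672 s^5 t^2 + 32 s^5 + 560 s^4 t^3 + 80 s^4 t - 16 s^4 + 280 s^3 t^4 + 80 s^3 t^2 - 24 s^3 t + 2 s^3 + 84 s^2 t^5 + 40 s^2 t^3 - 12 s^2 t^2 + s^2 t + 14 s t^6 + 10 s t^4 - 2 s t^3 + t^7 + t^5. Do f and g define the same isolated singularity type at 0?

The Hessian of f at 0 has rank 1. Corank 1: A-series; mu = 4 gives A_4. The Hessian of g at 0 has rank 0. Corank 2; j^3 = s^2*(2*s + t) has shape L^2 M (L != M), so D-series; mu = 8 gives D_8. f is A_4 but g is D_8, hence not right-equivalent.

No.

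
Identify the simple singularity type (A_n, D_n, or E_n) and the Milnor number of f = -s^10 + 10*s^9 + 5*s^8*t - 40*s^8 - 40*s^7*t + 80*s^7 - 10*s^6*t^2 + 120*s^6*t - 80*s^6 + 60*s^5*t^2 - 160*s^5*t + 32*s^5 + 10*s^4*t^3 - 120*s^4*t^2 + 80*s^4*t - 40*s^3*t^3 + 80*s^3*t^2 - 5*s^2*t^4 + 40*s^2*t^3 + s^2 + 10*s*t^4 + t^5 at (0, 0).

Type A4, Milnor number mu = 4.

The Hessian of f at 0 has rank 1. Corank 1: A-series; mu = 4 gives A_4.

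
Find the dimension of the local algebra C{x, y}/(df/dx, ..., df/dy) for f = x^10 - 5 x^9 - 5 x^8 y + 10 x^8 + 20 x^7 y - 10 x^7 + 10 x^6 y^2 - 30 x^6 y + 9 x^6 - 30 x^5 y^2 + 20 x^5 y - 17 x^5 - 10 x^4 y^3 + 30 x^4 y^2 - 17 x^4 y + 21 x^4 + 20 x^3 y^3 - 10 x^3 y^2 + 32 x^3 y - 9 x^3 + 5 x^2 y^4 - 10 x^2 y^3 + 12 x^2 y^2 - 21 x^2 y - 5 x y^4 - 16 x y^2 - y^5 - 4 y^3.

The Hessian of f at 0 is [[0, 0], [0, 0]] with rank 0, so corank 2. A Groebner basis of the Jacobian ideal J(f) in C{x,y} is {x^3 - 111*x^2/59 - 89*x*y/59 - 10*y^2/59, x^2*y + 45*x^2/118 - 117*x*y/118 - 49*y^2/59, 729*x^2/236 + x*y^2 + 1503*x*y/236 + 339*y^2/118, -81*x^2/8 - 135*x*y/8 + y^3 - 27*y^2/4}; counting standard monomials gives mu = 6. Corank 2; j^3 = -(x + y)*(3*x + 2*y)^2 has shape L^2 M (L != M), so D-series; mu = 6 gives D_6.

6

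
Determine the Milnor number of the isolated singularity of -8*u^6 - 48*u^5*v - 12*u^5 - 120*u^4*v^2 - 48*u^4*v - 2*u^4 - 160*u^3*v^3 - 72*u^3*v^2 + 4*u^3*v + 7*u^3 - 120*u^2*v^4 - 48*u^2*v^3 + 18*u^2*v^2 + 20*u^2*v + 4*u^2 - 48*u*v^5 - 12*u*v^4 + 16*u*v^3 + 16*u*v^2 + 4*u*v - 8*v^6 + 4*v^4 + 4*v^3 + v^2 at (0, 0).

The Hessian of f at 0 is [[8, 4], [4, 2]] with rank 1, so corank 1. A Groebner basis of the Jacobian ideal J(f) in C{u,v} is {v^2, u + v/2}; counting standard monomials gives mu = 2. Corank 1: A-series; mu = 2 gives A_2.

2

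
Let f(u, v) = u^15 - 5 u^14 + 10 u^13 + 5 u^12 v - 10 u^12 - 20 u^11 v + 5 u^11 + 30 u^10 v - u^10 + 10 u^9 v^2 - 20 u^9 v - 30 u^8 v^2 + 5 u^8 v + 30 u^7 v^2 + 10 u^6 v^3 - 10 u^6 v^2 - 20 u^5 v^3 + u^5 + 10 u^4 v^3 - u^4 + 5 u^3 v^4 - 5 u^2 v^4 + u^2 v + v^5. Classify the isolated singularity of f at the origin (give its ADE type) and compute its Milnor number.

The Hessian of f at 0 has rank 0. Corank 2; j^3 = u^2*v has shape L^2 M (L != M), so D-series; mu = 6 gives D_6.

Type D_{6}, Milnor number mu = 6.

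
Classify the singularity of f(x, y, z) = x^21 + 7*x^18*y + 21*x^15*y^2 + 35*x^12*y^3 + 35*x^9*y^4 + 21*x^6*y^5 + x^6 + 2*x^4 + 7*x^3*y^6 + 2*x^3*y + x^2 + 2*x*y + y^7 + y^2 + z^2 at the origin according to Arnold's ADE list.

A_6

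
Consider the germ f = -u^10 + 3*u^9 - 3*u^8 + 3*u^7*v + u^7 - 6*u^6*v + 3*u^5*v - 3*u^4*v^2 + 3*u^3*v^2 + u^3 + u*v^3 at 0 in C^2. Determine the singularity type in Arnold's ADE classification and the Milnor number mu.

The Hessian of f at 0 has rank 0. Corank 2; j^3 = u^3 is a perfect cube, so E-series; the 4-jet and mu = 7 give E_7.

Type E_7, Milnor number mu = 7.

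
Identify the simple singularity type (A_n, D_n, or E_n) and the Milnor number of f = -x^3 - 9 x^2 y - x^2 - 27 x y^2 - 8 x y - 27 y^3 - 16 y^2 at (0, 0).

Type A2, Milnor number mu = 2.

The Hessian of f at 0 has rank 1. Corank 1: A-series; mu = 2 gives A_2.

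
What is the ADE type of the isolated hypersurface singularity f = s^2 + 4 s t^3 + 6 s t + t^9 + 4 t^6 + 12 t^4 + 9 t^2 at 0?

A8

The Hessian of f at 0 is [[2, 6], [6, 18]] with rank 1, so corank 1. A Groebner basis of the Jacobian ideal J(f) in C{s,t} is {s^2*t^2 - 3*s^2 - 27*s*t/2 - 27*t^2/2, s^3 + 9*s^2*t + 27*s*t^2 - 27*s/2 - 81*t/2, s/2 + t^3 + 3*t/2}; counting standard monomials gives mu = 8. Corank 1: A-series; mu = 8 gives A_8.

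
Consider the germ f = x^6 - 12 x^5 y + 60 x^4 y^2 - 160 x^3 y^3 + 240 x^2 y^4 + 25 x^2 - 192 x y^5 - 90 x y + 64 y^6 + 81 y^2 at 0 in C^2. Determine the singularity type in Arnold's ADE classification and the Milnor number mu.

Type A_{5}, Milnor number mu = 5.

The Hessian of f at 0 is [[50, -90], [-90, 162]] with rank 1, so corank 1. A Groebner basis of the Jacobian ideal J(f) in C{x,y} is {y^5, x - 9*y/5}; counting standard monomials gives mu = 5. Corank 1: A-series; mu = 5 gives A_5.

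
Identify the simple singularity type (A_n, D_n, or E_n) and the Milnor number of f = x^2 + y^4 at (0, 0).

Type A_{3}, Milnor number mu = 3.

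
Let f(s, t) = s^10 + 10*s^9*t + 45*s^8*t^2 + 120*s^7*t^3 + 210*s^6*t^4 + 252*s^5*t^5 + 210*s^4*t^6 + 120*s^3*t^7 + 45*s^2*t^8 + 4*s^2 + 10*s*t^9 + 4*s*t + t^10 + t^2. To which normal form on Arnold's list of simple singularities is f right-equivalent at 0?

A_{9}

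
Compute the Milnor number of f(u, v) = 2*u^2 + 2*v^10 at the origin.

The Hessian of f at 0 has rank 1. Corank 1: A-series; mu = 9 gives A_9.

9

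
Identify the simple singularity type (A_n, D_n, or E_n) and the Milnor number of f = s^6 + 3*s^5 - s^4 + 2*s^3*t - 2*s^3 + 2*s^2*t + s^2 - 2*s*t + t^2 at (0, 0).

The Hessian of f at 0 has rank 1. Corank 1: A-series; mu = 4 gives A_4.

Type A_4, Milnor number mu = 4.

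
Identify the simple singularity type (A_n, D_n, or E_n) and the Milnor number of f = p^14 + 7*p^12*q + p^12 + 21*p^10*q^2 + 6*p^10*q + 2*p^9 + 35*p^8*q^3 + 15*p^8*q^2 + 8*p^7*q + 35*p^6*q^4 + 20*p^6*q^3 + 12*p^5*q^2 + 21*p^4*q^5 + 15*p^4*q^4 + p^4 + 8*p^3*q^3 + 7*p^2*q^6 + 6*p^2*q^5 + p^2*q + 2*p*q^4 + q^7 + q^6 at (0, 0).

Type D_7, Milnor number mu = 7.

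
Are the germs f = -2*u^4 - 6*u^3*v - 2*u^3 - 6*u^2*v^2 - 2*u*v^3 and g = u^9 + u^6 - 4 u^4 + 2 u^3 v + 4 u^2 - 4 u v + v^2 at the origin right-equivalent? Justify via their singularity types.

No.

The Hessian of f at 0 has rank 0. Corank 2; j^3 = -2*u^3 is a perfect cube, so E-series; the 4-jet and mu = 7 give E_7. The Hessian of g at 0 has rank 1. Corank 1: A-series; mu = 8 gives A_8. f is E_7 but g is A_8, hence not right-equivalent.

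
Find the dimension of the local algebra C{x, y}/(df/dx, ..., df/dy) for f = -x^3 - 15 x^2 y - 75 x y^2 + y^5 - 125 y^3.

8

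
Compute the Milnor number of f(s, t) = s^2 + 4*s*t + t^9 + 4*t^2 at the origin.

The Hessian of f at 0 is [[2, 4], [4, 8]] with rank 1, so corank 1. A Groebner basis of the Jacobian ideal J(f) in C{s,t} is {t^8, s + 2*t}; counting standard monomials gives mu = 8. Corank 1: A-series; mu = 8 gives A_8.

8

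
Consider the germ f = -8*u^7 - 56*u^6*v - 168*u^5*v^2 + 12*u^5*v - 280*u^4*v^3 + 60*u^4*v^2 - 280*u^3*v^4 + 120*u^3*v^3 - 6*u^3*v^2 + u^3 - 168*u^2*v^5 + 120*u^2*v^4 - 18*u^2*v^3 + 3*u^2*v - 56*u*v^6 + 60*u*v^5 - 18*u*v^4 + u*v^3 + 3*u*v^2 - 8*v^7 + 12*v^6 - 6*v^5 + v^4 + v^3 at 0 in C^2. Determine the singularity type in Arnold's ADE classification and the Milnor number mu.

Type E_{7}, Milnor number mu = 7.

The Hessian of f at 0 is [[0, 0], [0, 0]] with rank 0, so corank 2. A Groebner basis of the Jacobian ideal J(f) in C{u,v} is {u^3 + 3*u^2*v + 6*u^2 + 12*u*v + 6*v^2, -3*u^2 + u*v^2 - 6*u*v - 3*v^2, 3*u^2 + 6*u*v + v^3 + 3*v^2}; counting standard monomials gives mu = 7. Corank 2; j^3 = (u + v)^3 is a perfect cube, so E-series; the 4-jet and mu = 7 give E_7.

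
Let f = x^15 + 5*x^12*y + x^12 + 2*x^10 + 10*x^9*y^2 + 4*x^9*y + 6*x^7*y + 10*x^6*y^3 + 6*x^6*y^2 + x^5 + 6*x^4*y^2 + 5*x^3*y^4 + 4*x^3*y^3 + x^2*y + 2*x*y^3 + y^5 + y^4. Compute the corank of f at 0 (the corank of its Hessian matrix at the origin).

2

Hessian at 0 has rank 0.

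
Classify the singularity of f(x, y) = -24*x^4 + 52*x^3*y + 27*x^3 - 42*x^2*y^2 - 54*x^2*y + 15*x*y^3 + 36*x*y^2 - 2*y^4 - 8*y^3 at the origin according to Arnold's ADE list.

The Hessian of f at 0 has rank 0. Corank 2; j^3 = (3*x - 2*y)^3 is a perfect cube, so E-series; the 4-jet and mu = 7 give E_7.

E7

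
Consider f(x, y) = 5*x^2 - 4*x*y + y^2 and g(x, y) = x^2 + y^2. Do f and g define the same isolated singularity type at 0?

The Hessian of f at 0 has rank 2. Corank 0: nondegenerate Morse point, so A_1. The Hessian of g at 0 has rank 2. Corank 0: nondegenerate Morse point, so A_1. Both have type A_1, hence right-equivalent.

Yes.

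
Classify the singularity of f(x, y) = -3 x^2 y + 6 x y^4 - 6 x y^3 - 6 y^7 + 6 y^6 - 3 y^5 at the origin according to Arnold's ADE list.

D_8

The Hessian of f at 0 is [[0, 0], [0, 0]] with rank 0, so corank 2. A Groebner basis of the Jacobian ideal J(f) in C{x,y} is {x^2/6 + x*y^3 + 4*x*y^2/3 + 7*x*y/6 + 7*y^3/6, -x*y + y^4 - y^3, x^3 - x^2/6 - x*y^2/3 - x*y/6 - y^3/6, x^2*y - x^2/3 - 5*x*y^2/3 - 4*x*y/3 - 4*y^3/3}; counting standard monomials gives mu = 8. Corank 2; j^3 = -3*x^2*y has shape L^2 M (L != M), so D-series; mu = 8 gives D_8.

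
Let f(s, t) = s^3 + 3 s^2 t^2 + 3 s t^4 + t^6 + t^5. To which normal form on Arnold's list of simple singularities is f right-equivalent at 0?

E8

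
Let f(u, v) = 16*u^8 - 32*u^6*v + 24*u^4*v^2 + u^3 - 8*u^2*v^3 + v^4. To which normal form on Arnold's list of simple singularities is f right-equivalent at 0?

E_6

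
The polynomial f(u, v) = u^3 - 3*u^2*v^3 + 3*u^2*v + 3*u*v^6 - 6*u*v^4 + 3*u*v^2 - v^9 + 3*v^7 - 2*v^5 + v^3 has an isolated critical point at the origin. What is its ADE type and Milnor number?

Type E8, Milnor number mu = 8.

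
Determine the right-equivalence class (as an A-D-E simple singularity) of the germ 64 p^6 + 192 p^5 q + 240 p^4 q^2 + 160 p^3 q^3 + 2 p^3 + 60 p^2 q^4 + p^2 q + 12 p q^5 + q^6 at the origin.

D_7

The Hessian of f at 0 is [[0, 0], [0, 0]] with rank 0, so corank 2. A Groebner basis of the Jacobian ideal J(f) in C{p,q} is {-p*q/12 + q^5, p*q^2, p^2 + p*q/2}; counting standard monomials gives mu = 7. Corank 2; j^3 = p^2*(2*p + q) has shape L^2 M (L != M), so D-series; mu = 7 gives D_7.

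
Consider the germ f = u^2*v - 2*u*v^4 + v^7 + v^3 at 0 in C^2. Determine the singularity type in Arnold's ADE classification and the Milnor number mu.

The Hessian of f at 0 has rank 0. Corank 2; j^3 = v*(u^2 + v^2) splits into three distinct lines over C (the quadratic factor has nonzero discriminant), so D_4.

Type D4, Milnor number mu = 4.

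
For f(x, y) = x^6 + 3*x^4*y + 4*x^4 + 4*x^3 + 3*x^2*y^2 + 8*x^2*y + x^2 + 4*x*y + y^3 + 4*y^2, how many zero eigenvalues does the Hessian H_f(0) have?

1

Hessian at 0 has rank 1.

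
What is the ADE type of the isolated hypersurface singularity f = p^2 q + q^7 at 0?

D8

The Hessian of f at 0 is [[0, 0], [0, 0]] with rank 0, so corank 2. A Groebner basis of the Jacobian ideal J(f) in C{p,q} is {p^2/7 + q^6, p^3, p*q}; counting standard monomials gives mu = 8. Corank 2; j^3 = p^2*q has shape L^2 M (L != M), so D-series; mu = 8 gives D_8.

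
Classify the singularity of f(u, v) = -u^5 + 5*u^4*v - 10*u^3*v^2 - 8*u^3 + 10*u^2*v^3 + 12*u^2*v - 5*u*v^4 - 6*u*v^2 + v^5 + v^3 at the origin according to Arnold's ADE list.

E8

The Hessian of f at 0 has rank 0. Corank 2; j^3 = -(2*u - v)^3 is a perfect cube, so E-series; the 5-jet and mu = 8 give E_8.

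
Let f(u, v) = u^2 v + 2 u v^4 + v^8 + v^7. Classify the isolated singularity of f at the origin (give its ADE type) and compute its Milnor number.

The Hessian of f at 0 has rank 0. Corank 2; j^3 = u^2*v has shape L^2 M (L != M), so D-series; mu = 9 gives D_9.

Type D9, Milnor number mu = 9.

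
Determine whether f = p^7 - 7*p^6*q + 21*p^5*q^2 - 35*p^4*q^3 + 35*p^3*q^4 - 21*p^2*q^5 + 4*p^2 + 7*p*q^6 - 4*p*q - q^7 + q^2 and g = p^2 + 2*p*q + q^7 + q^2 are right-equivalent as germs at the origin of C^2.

Yes.

The Hessian of f at 0 has rank 1. Corank 1: A-series; mu = 6 gives A_6. The Hessian of g at 0 has rank 1. Corank 1: A-series; mu = 6 gives A_6. Both have type A_6, hence right-equivalent.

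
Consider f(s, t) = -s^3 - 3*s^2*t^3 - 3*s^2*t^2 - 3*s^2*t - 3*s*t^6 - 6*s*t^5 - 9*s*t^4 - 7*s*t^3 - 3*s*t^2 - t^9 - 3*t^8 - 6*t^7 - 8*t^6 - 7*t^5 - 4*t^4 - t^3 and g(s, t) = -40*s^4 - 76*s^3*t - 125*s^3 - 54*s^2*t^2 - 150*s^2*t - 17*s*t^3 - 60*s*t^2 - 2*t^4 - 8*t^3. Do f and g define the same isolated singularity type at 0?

Yes.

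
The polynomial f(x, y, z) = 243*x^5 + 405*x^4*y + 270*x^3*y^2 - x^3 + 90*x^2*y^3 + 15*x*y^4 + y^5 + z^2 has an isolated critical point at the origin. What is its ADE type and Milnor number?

Type E8, Milnor number mu = 8.

The Hessian of f at 0 is [[0, 0, 0], [0, 0, 0], [0, 0, 2]] with rank 1, so corank 2. A Groebner basis of the Jacobian ideal J(f) in C{x,y,z} is {y^5, x*y^3 + y^4/12, x^2, z}; counting standard monomials gives mu = 8. Corank 2; j^3 = -x^3 is a perfect cube, so E-series; the 5-jet and mu = 8 give E_8.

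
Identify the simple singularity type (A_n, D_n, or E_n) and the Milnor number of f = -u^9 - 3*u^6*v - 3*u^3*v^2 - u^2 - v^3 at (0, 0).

Type A2, Milnor number mu = 2.

The Hessian of f at 0 has rank 1. Corank 1: A-series; mu = 2 gives A_2.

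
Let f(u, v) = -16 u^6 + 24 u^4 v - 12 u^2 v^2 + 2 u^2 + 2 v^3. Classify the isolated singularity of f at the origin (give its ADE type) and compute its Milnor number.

Type A2, Milnor number mu = 2.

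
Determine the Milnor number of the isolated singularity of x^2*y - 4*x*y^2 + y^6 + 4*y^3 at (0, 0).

7

The Hessian of f at 0 has rank 0. Corank 2; j^3 = y*(x - 2*y)^2 has shape L^2 M (L != M), so D-series; mu = 7 gives D_7.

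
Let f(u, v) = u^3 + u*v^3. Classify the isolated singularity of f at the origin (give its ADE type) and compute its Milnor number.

The Hessian of f at 0 is [[0, 0], [0, 0]] with rank 0, so corank 2. A Groebner basis of the Jacobian ideal J(f) in C{u,v} is {u^3, u*v^2, 3*u^2 + v^3}; counting standard monomials gives mu = 7. Corank 2; j^3 = u^3 is a perfect cube, so E-series; the 4-jet and mu = 7 give E_7.

Type E_7, Milnor number mu = 7.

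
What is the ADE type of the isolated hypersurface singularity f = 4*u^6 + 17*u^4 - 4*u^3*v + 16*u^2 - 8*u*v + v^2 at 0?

A_{3}

The Hessian of f at 0 has rank 1. Corank 1: A-series; mu = 3 gives A_3.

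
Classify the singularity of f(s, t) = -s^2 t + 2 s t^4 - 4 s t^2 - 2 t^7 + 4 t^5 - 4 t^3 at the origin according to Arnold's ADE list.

D_{8}

The Hessian of f at 0 has rank 0. Corank 2; j^3 = -t*(s + 2*t)^2 has shape L^2 M (L != M), so D-series; mu = 8 gives D_8.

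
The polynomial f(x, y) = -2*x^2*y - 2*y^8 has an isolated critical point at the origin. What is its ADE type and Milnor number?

The Hessian of f at 0 has rank 0. Corank 2; j^3 = -2*x^2*y has shape L^2 M (L != M), so D-series; mu = 9 gives D_9.

Type D_{9}, Milnor number mu = 9.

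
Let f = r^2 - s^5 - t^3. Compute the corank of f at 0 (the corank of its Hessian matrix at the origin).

2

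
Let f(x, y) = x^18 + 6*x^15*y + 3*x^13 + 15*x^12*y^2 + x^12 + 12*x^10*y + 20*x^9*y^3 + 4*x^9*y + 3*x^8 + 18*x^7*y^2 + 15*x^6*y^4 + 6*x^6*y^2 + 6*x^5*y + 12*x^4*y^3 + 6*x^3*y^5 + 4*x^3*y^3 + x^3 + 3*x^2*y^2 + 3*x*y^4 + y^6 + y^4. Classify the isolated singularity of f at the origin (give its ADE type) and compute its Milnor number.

Type E_{6}, Milnor number mu = 6.

The Hessian of f at 0 is [[0, 0], [0, 0]] with rank 0, so corank 2. A Groebner basis of the Jacobian ideal J(f) in C{x,y} is {x^3, x^2*y, x^2/2 + x*y^2, y^3}; counting standard monomials gives mu = 6. Corank 2; j^3 = x^3 is a perfect cube, so E-series; the 4-jet and mu = 6 give E_6.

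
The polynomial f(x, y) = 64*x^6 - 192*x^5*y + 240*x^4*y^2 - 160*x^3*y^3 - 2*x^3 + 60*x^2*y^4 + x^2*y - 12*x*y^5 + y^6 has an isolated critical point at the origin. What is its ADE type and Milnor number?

The Hessian of f at 0 is [[0, 0], [0, 0]] with rank 0, so corank 2. A Groebner basis of the Jacobian ideal J(f) in C{x,y} is {x*y/12 + y^5, x*y^2, x^2 - x*y/2}; counting standard monomials gives mu = 7. Corank 2; j^3 = -x^2*(2*x - y) has shape L^2 M (L != M), so D-series; mu = 7 gives D_7.

Type D_{7}, Milnor number mu = 7.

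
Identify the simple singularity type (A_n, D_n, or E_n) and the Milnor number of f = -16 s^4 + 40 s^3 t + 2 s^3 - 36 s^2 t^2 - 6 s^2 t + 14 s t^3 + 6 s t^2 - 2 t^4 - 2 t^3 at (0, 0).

Type E_7, Milnor number mu = 7.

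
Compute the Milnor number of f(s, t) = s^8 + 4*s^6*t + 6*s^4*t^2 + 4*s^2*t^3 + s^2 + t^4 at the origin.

3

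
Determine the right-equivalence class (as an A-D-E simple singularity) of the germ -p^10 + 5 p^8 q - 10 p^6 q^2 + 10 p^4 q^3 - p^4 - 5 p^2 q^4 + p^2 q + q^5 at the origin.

The Hessian of f at 0 is [[0, 0], [0, 0]] with rank 0, so corank 2. A Groebner basis of the Jacobian ideal J(f) in C{p,q} is {p^2/5 + q^4, p^3, p*q}; counting standard monomials gives mu = 6. Corank 2; j^3 = p^2*q has shape L^2 M (L != M), so D-series; mu = 6 gives D_6.

D_{6}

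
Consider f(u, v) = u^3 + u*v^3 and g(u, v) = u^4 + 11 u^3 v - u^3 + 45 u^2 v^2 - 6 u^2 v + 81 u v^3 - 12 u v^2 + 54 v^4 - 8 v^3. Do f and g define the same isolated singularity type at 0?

Yes.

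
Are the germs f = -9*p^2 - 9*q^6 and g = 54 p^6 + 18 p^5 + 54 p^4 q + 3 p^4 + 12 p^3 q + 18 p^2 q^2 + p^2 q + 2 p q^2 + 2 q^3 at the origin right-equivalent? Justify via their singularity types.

No.

The Hessian of f at 0 has rank 1. Corank 1: A-series; mu = 5 gives A_5. The Hessian of g at 0 has rank 0. Corank 2; j^3 = q*(p^2 + 2*p*q + 2*q^2) splits into three distinct lines over C (the quadratic factor has nonzero discriminant), so D_4. f is A_5 but g is D_4, hence not right-equivalent.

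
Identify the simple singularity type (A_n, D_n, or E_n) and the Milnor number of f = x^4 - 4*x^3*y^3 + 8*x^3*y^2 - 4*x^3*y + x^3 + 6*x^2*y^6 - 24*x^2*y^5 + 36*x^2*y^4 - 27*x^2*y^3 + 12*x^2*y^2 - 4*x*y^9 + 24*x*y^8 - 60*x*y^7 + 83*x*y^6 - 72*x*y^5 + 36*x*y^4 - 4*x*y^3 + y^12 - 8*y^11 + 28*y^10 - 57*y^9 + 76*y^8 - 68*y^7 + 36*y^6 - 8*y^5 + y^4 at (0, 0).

Type E_{6}, Milnor number mu = 6.

The Hessian of f at 0 has rank 0. Corank 2; j^3 = x^3 is a perfect cube, so E-series; the 4-jet and mu = 6 give E_6.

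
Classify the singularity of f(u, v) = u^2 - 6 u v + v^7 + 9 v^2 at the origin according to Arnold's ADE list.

A6

The Hessian of f at 0 has rank 1. Corank 1: A-series; mu = 6 gives A_6.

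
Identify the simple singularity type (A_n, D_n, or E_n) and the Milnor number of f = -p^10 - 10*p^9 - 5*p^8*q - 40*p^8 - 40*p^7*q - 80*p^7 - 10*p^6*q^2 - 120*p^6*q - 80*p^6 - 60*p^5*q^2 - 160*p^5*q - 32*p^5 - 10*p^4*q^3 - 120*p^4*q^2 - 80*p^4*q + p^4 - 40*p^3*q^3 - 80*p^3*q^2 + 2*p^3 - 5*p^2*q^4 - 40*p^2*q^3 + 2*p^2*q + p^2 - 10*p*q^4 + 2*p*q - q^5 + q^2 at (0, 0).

Type A4, Milnor number mu = 4.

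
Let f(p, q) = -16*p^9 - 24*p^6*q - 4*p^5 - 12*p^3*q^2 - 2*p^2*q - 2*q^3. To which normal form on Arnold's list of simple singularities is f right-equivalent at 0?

D4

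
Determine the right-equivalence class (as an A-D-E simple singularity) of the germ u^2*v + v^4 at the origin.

The Hessian of f at 0 has rank 0. Corank 2; j^3 = u^2*v has shape L^2 M (L != M), so D-series; mu = 5 gives D_5.

D_5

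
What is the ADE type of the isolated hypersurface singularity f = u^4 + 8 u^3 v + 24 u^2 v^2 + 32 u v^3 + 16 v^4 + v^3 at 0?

The Hessian of f at 0 has rank 0. Corank 2; j^3 = v^3 is a perfect cube, so E-series; the 4-jet and mu = 6 give E_6.

E_6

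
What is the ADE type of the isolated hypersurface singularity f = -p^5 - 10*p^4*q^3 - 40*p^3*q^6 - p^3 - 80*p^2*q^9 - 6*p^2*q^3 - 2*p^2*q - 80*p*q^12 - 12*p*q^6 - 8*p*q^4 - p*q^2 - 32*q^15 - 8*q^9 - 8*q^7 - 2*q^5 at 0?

The Hessian of f at 0 has rank 0. Corank 2; j^3 = -p*(p + q)^2 has shape L^2 M (L != M), so D-series; mu = 6 gives D_6.

D6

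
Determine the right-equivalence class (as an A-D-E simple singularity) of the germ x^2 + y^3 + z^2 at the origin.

A_2

The Hessian of f at 0 has rank 2. Corank 1: A-series; mu = 2 gives A_2.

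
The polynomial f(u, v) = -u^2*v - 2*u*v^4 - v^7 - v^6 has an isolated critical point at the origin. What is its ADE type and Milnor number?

Type D7, Milnor number mu = 7.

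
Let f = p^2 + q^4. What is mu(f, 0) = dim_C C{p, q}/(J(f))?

The Hessian of f at 0 has rank 1. Corank 1: A-series; mu = 3 gives A_3.

3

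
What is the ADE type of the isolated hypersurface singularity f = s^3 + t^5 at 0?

The Hessian of f at 0 is [[0, 0], [0, 0]] with rank 0, so corank 2. A Groebner basis of the Jacobian ideal J(f) in C{s,t} is {t^4, s^2}; counting standard monomials gives mu = 8. Corank 2; j^3 = s^3 is a perfect cube, so E-series; the 5-jet and mu = 8 give E_8.

E_8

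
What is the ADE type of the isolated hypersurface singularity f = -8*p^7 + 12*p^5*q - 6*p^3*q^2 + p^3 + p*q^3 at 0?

The Hessian of f at 0 has rank 0. Corank 2; j^3 = p^3 is a perfect cube, so E-series; the 4-jet and mu = 7 give E_7.

E7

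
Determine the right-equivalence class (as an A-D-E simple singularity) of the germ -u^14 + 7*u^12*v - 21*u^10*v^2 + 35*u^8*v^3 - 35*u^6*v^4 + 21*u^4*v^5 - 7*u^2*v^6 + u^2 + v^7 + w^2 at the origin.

A_6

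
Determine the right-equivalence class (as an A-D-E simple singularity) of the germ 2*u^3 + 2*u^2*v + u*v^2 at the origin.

D_{4}

The Hessian of f at 0 has rank 0. Corank 2; j^3 = u*(2*u^2 + 2*u*v + v^2) splits into three distinct lines over C (the quadratic factor has nonzero discriminant), so D_4.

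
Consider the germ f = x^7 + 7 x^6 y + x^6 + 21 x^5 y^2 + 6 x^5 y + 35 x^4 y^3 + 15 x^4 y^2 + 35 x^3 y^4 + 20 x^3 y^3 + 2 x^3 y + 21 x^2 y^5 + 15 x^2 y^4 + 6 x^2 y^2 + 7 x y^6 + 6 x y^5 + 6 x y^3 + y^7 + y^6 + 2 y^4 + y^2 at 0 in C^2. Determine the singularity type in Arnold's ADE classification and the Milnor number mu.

Type A_{6}, Milnor number mu = 6.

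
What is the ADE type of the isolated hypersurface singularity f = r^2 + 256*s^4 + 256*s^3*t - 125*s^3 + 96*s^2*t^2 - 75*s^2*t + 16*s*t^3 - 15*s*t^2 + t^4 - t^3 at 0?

E_{6}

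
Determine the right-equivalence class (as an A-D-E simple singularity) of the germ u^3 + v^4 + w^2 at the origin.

The Hessian of f at 0 is [[0, 0, 0], [0, 0, 0], [0, 0, 2]] with rank 1, so corank 2. A Groebner basis of the Jacobian ideal J(f) in C{u,v,w} is {v^3, u^2, w}; counting standard monomials gives mu = 6. Corank 2; j^3 = u^3 is a perfect cube, so E-series; the 4-jet and mu = 6 give E_6.

E_6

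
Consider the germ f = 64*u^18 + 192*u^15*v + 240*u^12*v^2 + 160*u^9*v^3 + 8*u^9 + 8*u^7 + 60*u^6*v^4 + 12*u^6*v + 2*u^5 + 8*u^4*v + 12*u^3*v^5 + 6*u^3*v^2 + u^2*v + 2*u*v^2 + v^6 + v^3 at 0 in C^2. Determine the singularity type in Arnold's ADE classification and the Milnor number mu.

Type D_{7}, Milnor number mu = 7.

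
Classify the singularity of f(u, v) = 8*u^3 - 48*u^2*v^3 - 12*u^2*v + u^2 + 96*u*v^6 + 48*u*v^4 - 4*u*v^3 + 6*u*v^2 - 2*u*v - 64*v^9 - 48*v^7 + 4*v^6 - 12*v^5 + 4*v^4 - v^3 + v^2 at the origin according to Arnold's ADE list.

A_{2}

The Hessian of f at 0 is [[2, -2], [-2, 2]] with rank 1, so corank 1. A Groebner basis of the Jacobian ideal J(f) in C{u,v} is {v^2, u - v}; counting standard monomials gives mu = 2. Corank 1: A-series; mu = 2 gives A_2.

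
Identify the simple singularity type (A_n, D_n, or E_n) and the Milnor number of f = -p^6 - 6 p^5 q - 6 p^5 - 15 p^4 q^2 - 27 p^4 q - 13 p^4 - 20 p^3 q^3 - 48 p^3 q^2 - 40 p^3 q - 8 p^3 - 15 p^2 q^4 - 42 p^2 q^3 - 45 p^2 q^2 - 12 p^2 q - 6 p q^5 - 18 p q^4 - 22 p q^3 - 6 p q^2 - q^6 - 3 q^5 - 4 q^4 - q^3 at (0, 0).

The Hessian of f at 0 has rank 0. Corank 2; j^3 = -(2*p + q)^3 is a perfect cube, so E-series; the 4-jet and mu = 6 give E_6.

Type E_{6}, Milnor number mu = 6.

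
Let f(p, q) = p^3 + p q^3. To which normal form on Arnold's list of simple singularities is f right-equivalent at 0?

The Hessian of f at 0 has rank 0. Corank 2; j^3 = p^3 is a perfect cube, so E-series; the 4-jet and mu = 7 give E_7.

E_{7}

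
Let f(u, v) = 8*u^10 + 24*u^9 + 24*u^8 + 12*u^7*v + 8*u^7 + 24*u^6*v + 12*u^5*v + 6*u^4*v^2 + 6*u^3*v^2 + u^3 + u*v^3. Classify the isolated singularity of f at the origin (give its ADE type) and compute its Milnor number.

Type E_7, Milnor number mu = 7.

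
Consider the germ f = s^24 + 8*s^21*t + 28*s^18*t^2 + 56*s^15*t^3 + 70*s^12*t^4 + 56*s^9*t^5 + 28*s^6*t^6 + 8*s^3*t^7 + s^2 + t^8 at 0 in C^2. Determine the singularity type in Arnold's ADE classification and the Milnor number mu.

Type A_{7}, Milnor number mu = 7.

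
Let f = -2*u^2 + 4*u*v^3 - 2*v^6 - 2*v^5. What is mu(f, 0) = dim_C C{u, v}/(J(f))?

4

The Hessian of f at 0 is [[-4, 0], [0, 0]] with rank 1, so corank 1. A Groebner basis of the Jacobian ideal J(f) in C{u,v} is {-u + v^3, u^2, u*v}; counting standard monomials gives mu = 4. Corank 1: A-series; mu = 4 gives A_4.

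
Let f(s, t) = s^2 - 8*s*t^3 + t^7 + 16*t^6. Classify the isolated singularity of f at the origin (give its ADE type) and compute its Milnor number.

Type A_6, Milnor number mu = 6.

The Hessian of f at 0 is [[2, 0], [0, 0]] with rank 1, so corank 1. A Groebner basis of the Jacobian ideal J(f) in C{s,t} is {-s/4 + t^3, s^2}; counting standard monomials gives mu = 6. Corank 1: A-series; mu = 6 gives A_6.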